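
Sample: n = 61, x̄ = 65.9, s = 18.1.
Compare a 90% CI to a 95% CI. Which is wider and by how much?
95% CI is wider by 1.53

df = 60
90% CI: t* = 1.671, (62.03, 69.77), width = 2 · t* · s/√n = 7.74
95% CI: t* = 2.000, (61.27, 70.53), width = 2 · t* · s/√n = 9.27

The 95% CI is wider by 9.27 - 7.74 = 1.53.
Higher confidence requires a wider interval.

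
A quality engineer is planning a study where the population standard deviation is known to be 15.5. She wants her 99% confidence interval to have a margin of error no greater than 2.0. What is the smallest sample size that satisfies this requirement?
n ≥ 399

For margin E ≤ 2.0:
n ≥ (z* · σ / E)²
n ≥ (2.576 · 15.5 / 2.0)²
n ≥ 398.56

Minimum n = 399 (rounding up)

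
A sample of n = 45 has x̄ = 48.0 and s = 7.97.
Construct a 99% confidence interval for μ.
(44.80, 51.20)

t-interval (σ unknown):
df = n - 1 = 44
t* = 2.692 for 99% confidence

Margin of error = t* · s/√n = 2.692 · 7.97/√45 = 3.20

CI: (44.80, 51.20)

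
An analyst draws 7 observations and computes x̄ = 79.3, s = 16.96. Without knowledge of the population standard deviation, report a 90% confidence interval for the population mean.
(66.84, 91.76)

t-interval (σ unknown):
df = n - 1 = 6
t* = 1.943 for 90% confidence

Margin of error = t* · s/√n = 1.943 · 16.96/√7 = 12.46

CI: (66.84, 91.76)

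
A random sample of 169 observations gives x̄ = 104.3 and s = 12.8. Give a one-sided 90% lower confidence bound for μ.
μ ≥ 103.03

Lower bound (one-sided):
t* = 1.287 (one-sided for 90%)
Lower bound = x̄ - t* · s/√n = 104.3 - 1.287 · 12.8/√169 = 103.03

We are 90% confident that μ ≥ 103.03.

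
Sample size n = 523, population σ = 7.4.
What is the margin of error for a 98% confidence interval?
Margin of error = 0.75

Margin of error = z* · σ/√n
= 2.326 · 7.4/√523
= 2.326 · 7.4/22.8692
= 0.75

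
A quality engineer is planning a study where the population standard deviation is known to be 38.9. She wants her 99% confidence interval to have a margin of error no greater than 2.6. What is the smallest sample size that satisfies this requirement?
n ≥ 1486

For margin E ≤ 2.6:
n ≥ (z* · σ / E)²
n ≥ (2.576 · 38.9 / 2.6)²
n ≥ 1485.40

Minimum n = 1486 (rounding up)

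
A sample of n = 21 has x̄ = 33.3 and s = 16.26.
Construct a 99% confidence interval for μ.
(23.21, 43.39)

t-interval (σ unknown):
df = n - 1 = 20
t* = 2.845 for 99% confidence

Margin of error = t* · s/√n = 2.845 · 16.26/√21 = 10.09

CI: (23.21, 43.39)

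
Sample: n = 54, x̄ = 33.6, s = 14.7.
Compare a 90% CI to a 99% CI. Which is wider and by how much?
99% CI is wider by 3.99

df = 53
90% CI: t* = 1.674, (30.25, 36.95), width = 2 · t* · s/√n = 6.70
99% CI: t* = 2.672, (28.25, 38.95), width = 2 · t* · s/√n = 10.69

The 99% CI is wider by 10.69 - 6.70 = 3.99.
Higher confidence requires a wider interval.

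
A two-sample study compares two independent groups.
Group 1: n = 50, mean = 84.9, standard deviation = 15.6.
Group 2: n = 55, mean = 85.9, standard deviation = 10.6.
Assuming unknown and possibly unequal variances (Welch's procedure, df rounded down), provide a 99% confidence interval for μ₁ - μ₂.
(-7.93, 5.93)

Difference: x̄₁ - x̄₂ = -1.00
SE = √(s₁²/n₁ + s₂²/n₂) = √(15.6²/50 + 10.6²/55) = 2.6287
df = 85.15 → 85 (Welch–Satterthwaite, rounded down)
t* = 2.635

CI: -1.00 ± 2.635 · 2.6287 = -1.00 ± 6.93 = (-7.93, 5.93)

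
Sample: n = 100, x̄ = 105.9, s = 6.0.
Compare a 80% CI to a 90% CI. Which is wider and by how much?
90% CI is wider by 0.44

df = 99
80% CI: t* = 1.290, (105.13, 106.67), width = 2 · t* · s/√n = 1.55
90% CI: t* = 1.660, (104.90, 106.90), width = 2 · t* · s/√n = 1.99

The 90% CI is wider by 1.99 - 1.55 = 0.44.
Higher confidence requires a wider interval.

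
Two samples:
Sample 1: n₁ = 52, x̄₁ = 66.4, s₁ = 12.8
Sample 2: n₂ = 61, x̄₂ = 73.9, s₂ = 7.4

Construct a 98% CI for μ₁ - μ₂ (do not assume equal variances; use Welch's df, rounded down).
(-12.28, -2.72)

Difference: x̄₁ - x̄₂ = -7.50
SE = √(s₁²/n₁ + s₂²/n₂) = √(12.8²/52 + 7.4²/61) = 2.0121
df = 78.77 → 78 (Welch–Satterthwaite, rounded down)
t* = 2.375

CI: -7.50 ± 2.375 · 2.0121 = -7.50 ± 4.78 = (-12.28, -2.72)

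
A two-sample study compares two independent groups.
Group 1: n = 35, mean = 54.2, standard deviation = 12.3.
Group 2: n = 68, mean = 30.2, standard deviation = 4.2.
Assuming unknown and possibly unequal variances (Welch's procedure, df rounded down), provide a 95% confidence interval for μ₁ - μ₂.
(19.67, 28.33)

Difference: x̄₁ - x̄₂ = 24.00
SE = √(s₁²/n₁ + s₂²/n₂) = √(12.3²/35 + 4.2²/68) = 2.1406
df = 38.13 → 38 (Welch–Satterthwaite, rounded down)
t* = 2.024

CI: 24.00 ± 2.024 · 2.1406 = 24.00 ± 4.33 = (19.67, 28.33)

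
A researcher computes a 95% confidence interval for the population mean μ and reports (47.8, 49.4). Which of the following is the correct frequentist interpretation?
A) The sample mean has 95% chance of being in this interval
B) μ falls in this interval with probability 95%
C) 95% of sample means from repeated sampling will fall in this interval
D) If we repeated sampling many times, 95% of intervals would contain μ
D

A) Wrong — x̄ is observed and sits in the interval by construction.
B) Wrong — μ is fixed; the randomness lives in the interval, not in μ.
C) Wrong — coverage applies to intervals containing μ, not to future x̄ values.
D) Correct — this is the frequentist long-run coverage interpretation.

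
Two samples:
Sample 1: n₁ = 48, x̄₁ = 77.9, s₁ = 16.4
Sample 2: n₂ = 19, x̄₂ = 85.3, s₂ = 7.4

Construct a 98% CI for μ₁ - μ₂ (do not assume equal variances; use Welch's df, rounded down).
(-14.35, -0.45)

Difference: x̄₁ - x̄₂ = -7.40
SE = √(s₁²/n₁ + s₂²/n₂) = √(16.4²/48 + 7.4²/19) = 2.9130
df = 63.75 → 63 (Welch–Satterthwaite, rounded down)
t* = 2.387

CI: -7.40 ± 2.387 · 2.9130 = -7.40 ± 6.95 = (-14.35, -0.45)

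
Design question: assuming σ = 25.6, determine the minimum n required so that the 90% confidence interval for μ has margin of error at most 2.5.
n ≥ 284

For margin E ≤ 2.5:
n ≥ (z* · σ / E)²
n ≥ (1.645 · 25.6 / 2.5)²
n ≥ 283.75

Minimum n = 284 (rounding up)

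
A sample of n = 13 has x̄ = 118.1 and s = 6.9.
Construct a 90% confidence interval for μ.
(114.69, 121.51)

t-interval (σ unknown):
df = n - 1 = 12
t* = 1.782 for 90% confidence

Margin of error = t* · s/√n = 1.782 · 6.9/√13 = 3.41

CI: (114.69, 121.51)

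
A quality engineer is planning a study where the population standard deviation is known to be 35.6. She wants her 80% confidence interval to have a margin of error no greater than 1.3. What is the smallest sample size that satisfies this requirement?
n ≥ 1233

For margin E ≤ 1.3:
n ≥ (z* · σ / E)²
n ≥ (1.282 · 35.6 / 1.3)²
n ≥ 1232.51

Minimum n = 1233 (rounding up)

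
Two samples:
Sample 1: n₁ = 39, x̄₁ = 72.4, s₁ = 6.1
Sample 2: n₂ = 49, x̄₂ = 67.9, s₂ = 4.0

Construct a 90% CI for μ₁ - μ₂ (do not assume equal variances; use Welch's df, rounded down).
(2.61, 6.39)

Difference: x̄₁ - x̄₂ = 4.50
SE = √(s₁²/n₁ + s₂²/n₂) = √(6.1²/39 + 4.0²/49) = 1.1317
df = 62.65 → 62 (Welch–Satterthwaite, rounded down)
t* = 1.670

CI: 4.50 ± 1.670 · 1.1317 = 4.50 ± 1.89 = (2.61, 6.39)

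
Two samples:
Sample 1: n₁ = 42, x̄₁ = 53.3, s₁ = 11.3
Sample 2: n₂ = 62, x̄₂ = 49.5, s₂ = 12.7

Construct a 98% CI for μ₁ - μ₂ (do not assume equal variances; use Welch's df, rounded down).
(-1.82, 9.42)

Difference: x̄₁ - x̄₂ = 3.80
SE = √(s₁²/n₁ + s₂²/n₂) = √(11.3²/42 + 12.7²/62) = 2.3752
df = 94.62 → 94 (Welch–Satterthwaite, rounded down)
t* = 2.367

CI: 3.80 ± 2.367 · 2.3752 = 3.80 ± 5.62 = (-1.82, 9.42)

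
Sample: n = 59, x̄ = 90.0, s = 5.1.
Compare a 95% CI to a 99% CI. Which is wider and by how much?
99% CI is wider by 0.88

df = 58
95% CI: t* = 2.002, (88.67, 91.33), width = 2 · t* · s/√n = 2.66
99% CI: t* = 2.663, (88.23, 91.77), width = 2 · t* · s/√n = 3.54

The 99% CI is wider by 3.54 - 2.66 = 0.88.
Higher confidence requires a wider interval.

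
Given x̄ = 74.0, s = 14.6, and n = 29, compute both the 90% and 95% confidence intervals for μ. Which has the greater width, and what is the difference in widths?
95% CI is wider by 1.88

df = 28
90% CI: t* = 1.701, (69.39, 78.61), width = 2 · t* · s/√n = 9.22
95% CI: t* = 2.048, (68.45, 79.55), width = 2 · t* · s/√n = 11.10

The 95% CI is wider by 11.10 - 9.22 = 1.88.
Higher confidence requires a wider interval.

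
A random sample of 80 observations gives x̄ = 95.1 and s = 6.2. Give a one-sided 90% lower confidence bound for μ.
μ ≥ 94.20

Lower bound (one-sided):
t* = 1.292 (one-sided for 90%)
Lower bound = x̄ - t* · s/√n = 95.1 - 1.292 · 6.2/√80 = 94.20

We are 90% confident that μ ≥ 94.20.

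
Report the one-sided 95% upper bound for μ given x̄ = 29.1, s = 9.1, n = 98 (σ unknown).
μ ≤ 30.63

Upper bound (one-sided):
t* = 1.661 (one-sided for 95%)
Upper bound = x̄ + t* · s/√n = 29.1 + 1.661 · 9.1/√98 = 30.63

We are 95% confident that μ ≤ 30.63.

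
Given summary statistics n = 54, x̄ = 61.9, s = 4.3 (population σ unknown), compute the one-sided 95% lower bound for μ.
μ ≥ 60.92

Lower bound (one-sided):
t* = 1.674 (one-sided for 95%)
Lower bound = x̄ - t* · s/√n = 61.9 - 1.674 · 4.3/√54 = 60.92

We are 95% confident that μ ≥ 60.92.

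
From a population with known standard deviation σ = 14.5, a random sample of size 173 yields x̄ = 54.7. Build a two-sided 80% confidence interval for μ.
(53.29, 56.11)

z-interval (σ known):
z* = 1.282 for 80% confidence

Margin of error = z* · σ/√n = 1.282 · 14.5/√173 = 1.41

CI: (54.7 - 1.41, 54.7 + 1.41) = (53.29, 56.11)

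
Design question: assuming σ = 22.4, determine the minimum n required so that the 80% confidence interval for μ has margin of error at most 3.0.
n ≥ 92

For margin E ≤ 3.0:
n ≥ (z* · σ / E)²
n ≥ (1.282 · 22.4 / 3.0)²
n ≥ 91.63

Minimum n = 92 (rounding up)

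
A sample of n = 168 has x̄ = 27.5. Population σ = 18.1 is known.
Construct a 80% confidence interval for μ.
(25.71, 29.29)

z-interval (σ known):
z* = 1.282 for 80% confidence

Margin of error = z* · σ/√n = 1.282 · 18.1/√168 = 1.79

CI: (27.5 - 1.79, 27.5 + 1.79) = (25.71, 29.29)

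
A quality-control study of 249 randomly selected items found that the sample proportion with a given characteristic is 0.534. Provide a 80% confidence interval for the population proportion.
(0.493, 0.575)

Proportion CI:
SE = √(p̂(1-p̂)/n) = √(0.534 · 0.466 / 249) = 0.03161

z* = 1.282
Margin = z* · SE = 1.282 · 0.03161 = 0.0405

CI: 0.534 ± 0.0405 = (0.493, 0.575)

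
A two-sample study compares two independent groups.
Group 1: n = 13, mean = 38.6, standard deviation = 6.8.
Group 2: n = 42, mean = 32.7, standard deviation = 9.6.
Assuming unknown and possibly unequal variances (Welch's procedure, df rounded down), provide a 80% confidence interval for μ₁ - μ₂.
(2.75, 9.05)

Difference: x̄₁ - x̄₂ = 5.90
SE = √(s₁²/n₁ + s₂²/n₂) = √(6.8²/13 + 9.6²/42) = 2.3982
df = 28.23 → 28 (Welch–Satterthwaite, rounded down)
t* = 1.313

CI: 5.90 ± 1.313 · 2.3982 = 5.90 ± 3.15 = (2.75, 9.05)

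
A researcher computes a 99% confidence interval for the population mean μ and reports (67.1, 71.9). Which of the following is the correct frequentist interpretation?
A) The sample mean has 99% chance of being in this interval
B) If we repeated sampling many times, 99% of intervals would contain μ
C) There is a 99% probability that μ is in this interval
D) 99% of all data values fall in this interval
B

A) Wrong — x̄ is observed and sits in the interval by construction.
B) Correct — this is the frequentist long-run coverage interpretation.
C) Wrong — μ is fixed; the randomness lives in the interval, not in μ.
D) Wrong — a CI is about the parameter μ, not individual data values.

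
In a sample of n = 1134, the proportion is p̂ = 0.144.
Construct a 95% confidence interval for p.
(0.124, 0.164)

Proportion CI:
SE = √(p̂(1-p̂)/n) = √(0.144 · 0.856 / 1134) = 0.01043

z* = 1.960
Margin = z* · SE = 1.960 · 0.01043 = 0.0204

CI: 0.144 ± 0.0204 = (0.124, 0.164)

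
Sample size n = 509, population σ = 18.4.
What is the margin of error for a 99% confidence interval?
Margin of error = 2.10

Margin of error = z* · σ/√n
= 2.576 · 18.4/√509
= 2.576 · 18.4/22.5610
= 2.10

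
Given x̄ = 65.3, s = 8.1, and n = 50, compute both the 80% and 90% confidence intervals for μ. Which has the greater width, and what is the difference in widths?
90% CI is wider by 0.86

df = 49
80% CI: t* = 1.299, (63.81, 66.79), width = 2 · t* · s/√n = 2.98
90% CI: t* = 1.677, (63.38, 67.22), width = 2 · t* · s/√n = 3.84

The 90% CI is wider by 3.84 - 2.98 = 0.86.
Higher confidence requires a wider interval.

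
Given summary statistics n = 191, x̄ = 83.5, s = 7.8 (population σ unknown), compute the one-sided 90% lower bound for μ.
μ ≥ 82.77

Lower bound (one-sided):
t* = 1.286 (one-sided for 90%)
Lower bound = x̄ - t* · s/√n = 83.5 - 1.286 · 7.8/√191 = 82.77

We are 90% confident that μ ≥ 82.77.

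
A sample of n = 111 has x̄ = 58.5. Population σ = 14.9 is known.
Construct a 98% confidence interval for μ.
(55.21, 61.79)

z-interval (σ known):
z* = 2.326 for 98% confidence

Margin of error = z* · σ/√n = 2.326 · 14.9/√111 = 3.29

CI: (58.5 - 3.29, 58.5 + 3.29) = (55.21, 61.79)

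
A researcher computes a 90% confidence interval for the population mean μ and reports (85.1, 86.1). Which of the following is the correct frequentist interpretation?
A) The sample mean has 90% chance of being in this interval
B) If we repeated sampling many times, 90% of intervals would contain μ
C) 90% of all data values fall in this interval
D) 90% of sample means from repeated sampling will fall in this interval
B

A) Wrong — x̄ is observed and sits in the interval by construction.
B) Correct — this is the frequentist long-run coverage interpretation.
C) Wrong — a CI is about the parameter μ, not individual data values.
D) Wrong — coverage applies to intervals containing μ, not to future x̄ values.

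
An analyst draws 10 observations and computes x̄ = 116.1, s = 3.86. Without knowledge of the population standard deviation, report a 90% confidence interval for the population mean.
(113.86, 118.34)

t-interval (σ unknown):
df = n - 1 = 9
t* = 1.833 for 90% confidence

Margin of error = t* · s/√n = 1.833 · 3.86/√10 = 2.24

CI: (113.86, 118.34)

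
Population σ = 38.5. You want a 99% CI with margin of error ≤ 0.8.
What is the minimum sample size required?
n ≥ 15369

For margin E ≤ 0.8:
n ≥ (z* · σ / E)²
n ≥ (2.576 · 38.5 / 0.8)²
n ≥ 15368.56

Minimum n = 15369 (rounding up)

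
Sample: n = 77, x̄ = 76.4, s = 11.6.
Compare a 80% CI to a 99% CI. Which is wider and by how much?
99% CI is wider by 3.57

df = 76
80% CI: t* = 1.293, (74.69, 78.11), width = 2 · t* · s/√n = 3.42
99% CI: t* = 2.642, (72.91, 79.89), width = 2 · t* · s/√n = 6.99

The 99% CI is wider by 6.99 - 3.42 = 3.57.
Higher confidence requires a wider interval.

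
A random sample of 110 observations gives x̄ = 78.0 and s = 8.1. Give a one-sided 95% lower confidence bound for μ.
μ ≥ 76.72

Lower bound (one-sided):
t* = 1.659 (one-sided for 95%)
Lower bound = x̄ - t* · s/√n = 78.0 - 1.659 · 8.1/√110 = 76.72

We are 95% confident that μ ≥ 76.72.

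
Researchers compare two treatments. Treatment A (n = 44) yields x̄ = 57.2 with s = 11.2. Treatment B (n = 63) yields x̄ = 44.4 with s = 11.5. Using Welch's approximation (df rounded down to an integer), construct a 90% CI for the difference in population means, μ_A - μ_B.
(9.10, 16.50)

Difference: x̄₁ - x̄₂ = 12.80
SE = √(s₁²/n₁ + s₂²/n₂) = √(11.2²/44 + 11.5²/63) = 2.2249
df = 94.21 → 94 (Welch–Satterthwaite, rounded down)
t* = 1.661

CI: 12.80 ± 1.661 · 2.2249 = 12.80 ± 3.70 = (9.10, 16.50)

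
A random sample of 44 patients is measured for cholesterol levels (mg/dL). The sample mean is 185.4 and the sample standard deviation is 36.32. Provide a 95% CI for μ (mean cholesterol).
(174.36, 196.44)

t-interval (σ unknown):
df = n - 1 = 43
t* = 2.017 for 95% confidence

Margin of error = t* · s/√n = 2.017 · 36.32/√44 = 11.04

CI: (174.36, 196.44)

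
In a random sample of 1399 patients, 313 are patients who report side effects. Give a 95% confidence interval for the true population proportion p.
(0.202, 0.246)

Proportion CI:
p̂ = 313/1399 = 0.22373
SE = √(p̂(1-p̂)/n) = √(0.22373 · 0.77627 / 1399) = 0.01114

z* = 1.960
Margin = z* · SE = 1.960 · 0.01114 = 0.0218

CI: 0.22373 ± 0.0218 = (0.202, 0.246)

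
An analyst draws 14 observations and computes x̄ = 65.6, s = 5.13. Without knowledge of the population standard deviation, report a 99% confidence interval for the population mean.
(61.47, 69.73)

t-interval (σ unknown):
df = n - 1 = 13
t* = 3.012 for 99% confidence

Margin of error = t* · s/√n = 3.012 · 5.13/√14 = 4.13

CI: (61.47, 69.73)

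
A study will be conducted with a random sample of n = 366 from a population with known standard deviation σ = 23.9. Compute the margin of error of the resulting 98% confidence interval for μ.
Margin of error = 2.91

Margin of error = z* · σ/√n
= 2.326 · 23.9/√366
= 2.326 · 23.9/19.1311
= 2.91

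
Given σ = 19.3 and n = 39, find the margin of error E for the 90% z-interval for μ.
Margin of error = 5.08

Margin of error = z* · σ/√n
= 1.645 · 19.3/√39
= 1.645 · 19.3/6.2450
= 5.08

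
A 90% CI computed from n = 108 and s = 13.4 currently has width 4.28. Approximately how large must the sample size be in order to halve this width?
n ≈ 432

CI width ∝ 1/√n
To reduce width by factor 2, need √n to grow by 2 → need 2² = 4 times as many samples.

Current: n = 108, width = 4.28
New: n = 432, width ≈ 2.12

Width reduced by factor of 4.28/2.12 = 2.02.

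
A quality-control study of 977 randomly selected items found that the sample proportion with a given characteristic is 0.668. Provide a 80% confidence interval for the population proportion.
(0.649, 0.687)

Proportion CI:
SE = √(p̂(1-p̂)/n) = √(0.668 · 0.332 / 977) = 0.01507

z* = 1.282
Margin = z* · SE = 1.282 · 0.01507 = 0.0193

CI: 0.668 ± 0.0193 = (0.649, 0.687)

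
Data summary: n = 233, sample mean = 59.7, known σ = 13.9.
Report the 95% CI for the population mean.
(57.92, 61.48)

z-interval (σ known):
z* = 1.960 for 95% confidence

Margin of error = z* · σ/√n = 1.960 · 13.9/√233 = 1.78

CI: (59.7 - 1.78, 59.7 + 1.78) = (57.92, 61.48)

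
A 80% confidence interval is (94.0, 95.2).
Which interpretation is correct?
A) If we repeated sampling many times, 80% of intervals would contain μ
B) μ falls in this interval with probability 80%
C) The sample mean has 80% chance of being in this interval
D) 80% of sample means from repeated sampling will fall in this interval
A

A) Correct — this is the frequentist long-run coverage interpretation.
B) Wrong — μ is fixed; the randomness lives in the interval, not in μ.
C) Wrong — x̄ is observed and sits in the interval by construction.
D) Wrong — coverage applies to intervals containing μ, not to future x̄ values.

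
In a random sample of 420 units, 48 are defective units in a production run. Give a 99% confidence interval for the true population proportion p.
(0.074, 0.154)

Proportion CI:
p̂ = 48/420 = 0.11429
SE = √(p̂(1-p̂)/n) = √(0.11429 · 0.88571 / 420) = 0.01552

z* = 2.576
Margin = z* · SE = 2.576 · 0.01552 = 0.0400

CI: 0.11429 ± 0.0400 = (0.074, 0.154)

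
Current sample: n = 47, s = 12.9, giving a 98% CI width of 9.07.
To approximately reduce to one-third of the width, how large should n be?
n ≈ 423

CI width ∝ 1/√n
To reduce width by factor 3, need √n to grow by 3 → need 3² = 9 times as many samples.

Current: n = 47, width = 9.07
New: n = 423, width ≈ 2.93

Width reduced by factor of 9.07/2.93 = 3.10.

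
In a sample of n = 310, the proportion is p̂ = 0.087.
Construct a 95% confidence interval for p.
(0.056, 0.118)

Proportion CI:
SE = √(p̂(1-p̂)/n) = √(0.087 · 0.913 / 310) = 0.01601

z* = 1.960
Margin = z* · SE = 1.960 · 0.01601 = 0.0314

CI: 0.087 ± 0.0314 = (0.056, 0.118)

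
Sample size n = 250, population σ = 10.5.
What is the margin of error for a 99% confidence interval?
Margin of error = 1.71

Margin of error = z* · σ/√n
= 2.576 · 10.5/√250
= 2.576 · 10.5/15.8114
= 1.71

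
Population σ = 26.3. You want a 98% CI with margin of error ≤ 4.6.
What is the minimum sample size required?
n ≥ 177

For margin E ≤ 4.6:
n ≥ (z* · σ / E)²
n ≥ (2.326 · 26.3 / 4.6)²
n ≥ 176.85

Minimum n = 177 (rounding up)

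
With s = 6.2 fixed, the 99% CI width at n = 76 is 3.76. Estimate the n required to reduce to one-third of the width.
n ≈ 684

CI width ∝ 1/√n
To reduce width by factor 3, need √n to grow by 3 → need 3² = 9 times as many samples.

Current: n = 76, width = 3.76
New: n = 684, width ≈ 1.22

Width reduced by factor of 3.76/1.22 = 3.08.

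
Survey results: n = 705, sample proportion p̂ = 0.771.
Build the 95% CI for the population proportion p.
(0.740, 0.802)

Proportion CI:
SE = √(p̂(1-p̂)/n) = √(0.771 · 0.229 / 705) = 0.01583

z* = 1.960
Margin = z* · SE = 1.960 · 0.01583 = 0.0310

CI: 0.771 ± 0.0310 = (0.740, 0.802)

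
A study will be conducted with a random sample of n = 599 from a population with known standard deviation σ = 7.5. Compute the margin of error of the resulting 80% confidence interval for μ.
Margin of error = 0.39

Margin of error = z* · σ/√n
= 1.282 · 7.5/√599
= 1.282 · 7.5/24.4745
= 0.39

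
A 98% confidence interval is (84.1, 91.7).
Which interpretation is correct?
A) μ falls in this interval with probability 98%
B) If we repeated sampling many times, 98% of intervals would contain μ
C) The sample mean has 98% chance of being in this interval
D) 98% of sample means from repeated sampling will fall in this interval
B

A) Wrong — μ is fixed; the randomness lives in the interval, not in μ.
B) Correct — this is the frequentist long-run coverage interpretation.
C) Wrong — x̄ is observed and sits in the interval by construction.
D) Wrong — coverage applies to intervals containing μ, not to future x̄ values.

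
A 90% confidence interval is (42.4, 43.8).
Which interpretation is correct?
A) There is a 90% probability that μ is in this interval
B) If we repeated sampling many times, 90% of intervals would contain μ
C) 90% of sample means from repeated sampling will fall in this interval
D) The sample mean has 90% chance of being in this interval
B

A) Wrong — μ is fixed; the randomness lives in the interval, not in μ.
B) Correct — this is the frequentist long-run coverage interpretation.
C) Wrong — coverage applies to intervals containing μ, not to future x̄ values.
D) Wrong — x̄ is observed and sits in the interval by construction.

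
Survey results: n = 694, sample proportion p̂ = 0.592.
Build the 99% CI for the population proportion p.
(0.544, 0.640)

Proportion CI:
SE = √(p̂(1-p̂)/n) = √(0.592 · 0.408 / 694) = 0.01866

z* = 2.576
Margin = z* · SE = 2.576 · 0.01866 = 0.0481

CI: 0.592 ± 0.0481 = (0.544, 0.640)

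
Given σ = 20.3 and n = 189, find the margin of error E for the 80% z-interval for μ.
Margin of error = 1.89

Margin of error = z* · σ/√n
= 1.282 · 20.3/√189
= 1.282 · 20.3/13.7477
= 1.89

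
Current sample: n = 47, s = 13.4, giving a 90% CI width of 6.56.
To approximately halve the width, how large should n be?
n ≈ 188

CI width ∝ 1/√n
To reduce width by factor 2, need √n to grow by 2 → need 2² = 4 times as many samples.

Current: n = 47, width = 6.56
New: n = 188, width ≈ 3.23

Width reduced by factor of 6.56/3.23 = 2.03.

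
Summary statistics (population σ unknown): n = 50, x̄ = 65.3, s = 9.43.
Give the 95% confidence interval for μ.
(62.62, 67.98)

t-interval (σ unknown):
df = n - 1 = 49
t* = 2.010 for 95% confidence

Margin of error = t* · s/√n = 2.010 · 9.43/√50 = 2.68

CI: (62.62, 67.98)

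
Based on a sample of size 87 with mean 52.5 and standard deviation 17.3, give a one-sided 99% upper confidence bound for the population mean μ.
μ ≤ 56.90

Upper bound (one-sided):
t* = 2.370 (one-sided for 99%)
Upper bound = x̄ + t* · s/√n = 52.5 + 2.370 · 17.3/√87 = 56.90

We are 99% confident that μ ≤ 56.90.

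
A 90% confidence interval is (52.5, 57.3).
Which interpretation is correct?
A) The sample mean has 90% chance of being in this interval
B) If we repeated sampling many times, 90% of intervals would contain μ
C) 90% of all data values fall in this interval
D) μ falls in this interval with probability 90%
B

A) Wrong — x̄ is observed and sits in the interval by construction.
B) Correct — this is the frequentist long-run coverage interpretation.
C) Wrong — a CI is about the parameter μ, not individual data values.
D) Wrong — μ is fixed; the randomness lives in the interval, not in μ.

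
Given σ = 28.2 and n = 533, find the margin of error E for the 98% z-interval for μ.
Margin of error = 2.84

Margin of error = z* · σ/√n
= 2.326 · 28.2/√533
= 2.326 · 28.2/23.0868
= 2.84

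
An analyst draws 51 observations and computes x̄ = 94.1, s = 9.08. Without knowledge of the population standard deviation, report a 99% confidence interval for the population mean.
(90.70, 97.50)

t-interval (σ unknown):
df = n - 1 = 50
t* = 2.678 for 99% confidence

Margin of error = t* · s/√n = 2.678 · 9.08/√51 = 3.40

CI: (90.70, 97.50)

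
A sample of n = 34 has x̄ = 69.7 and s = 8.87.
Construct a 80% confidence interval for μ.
(67.71, 71.69)

t-interval (σ unknown):
df = n - 1 = 33
t* = 1.308 for 80% confidence

Margin of error = t* · s/√n = 1.308 · 8.87/√34 = 1.99

CI: (67.71, 71.69)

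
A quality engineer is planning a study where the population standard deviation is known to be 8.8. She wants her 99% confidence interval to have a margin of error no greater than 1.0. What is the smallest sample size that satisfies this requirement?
n ≥ 514

For margin E ≤ 1.0:
n ≥ (z* · σ / E)²
n ≥ (2.576 · 8.8 / 1.0)²
n ≥ 513.87

Minimum n = 514 (rounding up)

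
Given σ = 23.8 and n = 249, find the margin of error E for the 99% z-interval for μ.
Margin of error = 3.89

Margin of error = z* · σ/√n
= 2.576 · 23.8/√249
= 2.576 · 23.8/15.7797
= 3.89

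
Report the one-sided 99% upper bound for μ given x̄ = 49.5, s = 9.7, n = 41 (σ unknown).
μ ≤ 53.17

Upper bound (one-sided):
t* = 2.423 (one-sided for 99%)
Upper bound = x̄ + t* · s/√n = 49.5 + 2.423 · 9.7/√41 = 53.17

We are 99% confident that μ ≤ 53.17.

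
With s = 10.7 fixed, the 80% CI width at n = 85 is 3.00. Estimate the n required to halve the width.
n ≈ 340

CI width ∝ 1/√n
To reduce width by factor 2, need √n to grow by 2 → need 2² = 4 times as many samples.

Current: n = 85, width = 3.00
New: n = 340, width ≈ 1.49

Width reduced by factor of 3.00/1.49 = 2.01.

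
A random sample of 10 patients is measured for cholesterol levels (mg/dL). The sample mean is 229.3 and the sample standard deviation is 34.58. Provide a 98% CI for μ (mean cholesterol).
(198.45, 260.15)

t-interval (σ unknown):
df = n - 1 = 9
t* = 2.821 for 98% confidence

Margin of error = t* · s/√n = 2.821 · 34.58/√10 = 30.85

CI: (198.45, 260.15)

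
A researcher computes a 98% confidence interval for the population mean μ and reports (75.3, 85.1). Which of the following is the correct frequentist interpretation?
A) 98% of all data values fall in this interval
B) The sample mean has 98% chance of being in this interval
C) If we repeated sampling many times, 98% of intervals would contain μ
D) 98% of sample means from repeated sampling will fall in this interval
C

A) Wrong — a CI is about the parameter μ, not individual data values.
B) Wrong — x̄ is observed and sits in the interval by construction.
C) Correct — this is the frequentist long-run coverage interpretation.
D) Wrong — coverage applies to intervals containing μ, not to future x̄ values.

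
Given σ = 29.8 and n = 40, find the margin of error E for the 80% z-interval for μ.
Margin of error = 6.04

Margin of error = z* · σ/√n
= 1.282 · 29.8/√40
= 1.282 · 29.8/6.3246
= 6.04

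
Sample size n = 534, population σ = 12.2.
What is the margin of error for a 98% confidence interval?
Margin of error = 1.23

Margin of error = z* · σ/√n
= 2.326 · 12.2/√534
= 2.326 · 12.2/23.1084
= 1.23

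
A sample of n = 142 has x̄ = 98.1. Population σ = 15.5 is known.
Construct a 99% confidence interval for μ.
(94.75, 101.45)

z-interval (σ known):
z* = 2.576 for 99% confidence

Margin of error = z* · σ/√n = 2.576 · 15.5/√142 = 3.35

CI: (98.1 - 3.35, 98.1 + 3.35) = (94.75, 101.45)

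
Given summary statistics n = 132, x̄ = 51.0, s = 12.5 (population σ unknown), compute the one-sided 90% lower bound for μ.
μ ≥ 49.60

Lower bound (one-sided):
t* = 1.288 (one-sided for 90%)
Lower bound = x̄ - t* · s/√n = 51.0 - 1.288 · 12.5/√132 = 49.60

We are 90% confident that μ ≥ 49.60.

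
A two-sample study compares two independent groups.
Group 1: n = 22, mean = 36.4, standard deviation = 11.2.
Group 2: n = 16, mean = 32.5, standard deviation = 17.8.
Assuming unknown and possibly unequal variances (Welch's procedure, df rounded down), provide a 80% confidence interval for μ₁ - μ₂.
(-2.76, 10.56)

Difference: x̄₁ - x̄₂ = 3.90
SE = √(s₁²/n₁ + s₂²/n₂) = √(11.2²/22 + 17.8²/16) = 5.0502
df = 23.49 → 23 (Welch–Satterthwaite, rounded down)
t* = 1.319

CI: 3.90 ± 1.319 · 5.0502 = 3.90 ± 6.66 = (-2.76, 10.56)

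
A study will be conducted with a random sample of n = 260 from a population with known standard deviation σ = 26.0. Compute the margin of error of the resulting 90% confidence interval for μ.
Margin of error = 2.65

Margin of error = z* · σ/√n
= 1.645 · 26.0/√260
= 1.645 · 26.0/16.1245
= 2.65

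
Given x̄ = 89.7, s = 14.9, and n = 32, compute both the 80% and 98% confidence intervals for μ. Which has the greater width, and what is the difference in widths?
98% CI is wider by 6.02

df = 31
80% CI: t* = 1.309, (86.25, 93.15), width = 2 · t* · s/√n = 6.90
98% CI: t* = 2.453, (83.24, 96.16), width = 2 · t* · s/√n = 12.92

The 98% CI is wider by 12.92 - 6.90 = 6.02.
Higher confidence requires a wider interval.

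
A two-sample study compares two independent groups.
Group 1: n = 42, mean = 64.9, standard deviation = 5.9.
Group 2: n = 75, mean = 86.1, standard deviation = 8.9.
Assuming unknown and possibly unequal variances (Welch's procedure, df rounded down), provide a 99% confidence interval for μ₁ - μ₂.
(-24.80, -17.60)

Difference: x̄₁ - x̄₂ = -21.20
SE = √(s₁²/n₁ + s₂²/n₂) = √(5.9²/42 + 8.9²/75) = 1.3729
df = 111.63 → 111 (Welch–Satterthwaite, rounded down)
t* = 2.621

CI: -21.20 ± 2.621 · 1.3729 = -21.20 ± 3.60 = (-24.80, -17.60)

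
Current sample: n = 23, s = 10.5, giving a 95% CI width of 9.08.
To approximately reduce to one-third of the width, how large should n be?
n ≈ 207

CI width ∝ 1/√n
To reduce width by factor 3, need √n to grow by 3 → need 3² = 9 times as many samples.

Current: n = 23, width = 9.08
New: n = 207, width ≈ 2.88

Width reduced by factor of 9.08/2.88 = 3.15.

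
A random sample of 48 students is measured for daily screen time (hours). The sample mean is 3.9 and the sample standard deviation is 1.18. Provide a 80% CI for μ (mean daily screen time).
(3.68, 4.12)

t-interval (σ unknown):
df = n - 1 = 47
t* = 1.300 for 80% confidence

Margin of error = t* · s/√n = 1.300 · 1.18/√48 = 0.22

CI: (3.68, 4.12)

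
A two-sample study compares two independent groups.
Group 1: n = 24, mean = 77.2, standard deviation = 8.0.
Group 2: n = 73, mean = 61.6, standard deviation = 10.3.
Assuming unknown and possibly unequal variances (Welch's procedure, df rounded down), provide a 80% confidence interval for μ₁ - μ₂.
(12.96, 18.24)

Difference: x̄₁ - x̄₂ = 15.60
SE = √(s₁²/n₁ + s₂²/n₂) = √(8.0²/24 + 10.3²/73) = 2.0298
df = 50.14 → 50 (Welch–Satterthwaite, rounded down)
t* = 1.299

CI: 15.60 ± 1.299 · 2.0298 = 15.60 ± 2.64 = (12.96, 18.24)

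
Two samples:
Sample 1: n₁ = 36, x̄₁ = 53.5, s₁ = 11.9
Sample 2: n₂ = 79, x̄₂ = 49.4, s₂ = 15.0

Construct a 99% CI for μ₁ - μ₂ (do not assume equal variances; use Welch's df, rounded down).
(-2.76, 10.96)

Difference: x̄₁ - x̄₂ = 4.10
SE = √(s₁²/n₁ + s₂²/n₂) = √(11.9²/36 + 15.0²/79) = 2.6042
df = 84.22 → 84 (Welch–Satterthwaite, rounded down)
t* = 2.636

CI: 4.10 ± 2.636 · 2.6042 = 4.10 ± 6.86 = (-2.76, 10.96)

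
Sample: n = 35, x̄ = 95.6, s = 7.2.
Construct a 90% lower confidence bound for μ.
μ ≥ 94.01

Lower bound (one-sided):
t* = 1.307 (one-sided for 90%)
Lower bound = x̄ - t* · s/√n = 95.6 - 1.307 · 7.2/√35 = 94.01

We are 90% confident that μ ≥ 94.01.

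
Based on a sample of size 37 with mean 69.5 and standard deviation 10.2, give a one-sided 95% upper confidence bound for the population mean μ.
μ ≤ 72.33

Upper bound (one-sided):
t* = 1.688 (one-sided for 95%)
Upper bound = x̄ + t* · s/√n = 69.5 + 1.688 · 10.2/√37 = 72.33

We are 95% confident that μ ≤ 72.33.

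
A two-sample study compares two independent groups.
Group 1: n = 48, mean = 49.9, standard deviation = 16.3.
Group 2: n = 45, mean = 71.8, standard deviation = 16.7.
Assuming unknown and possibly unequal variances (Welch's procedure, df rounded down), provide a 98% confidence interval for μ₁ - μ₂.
(-30.01, -13.79)

Difference: x̄₁ - x̄₂ = -21.90
SE = √(s₁²/n₁ + s₂²/n₂) = √(16.3²/48 + 16.7²/45) = 3.4253
df = 90.28 → 90 (Welch–Satterthwaite, rounded down)
t* = 2.368

CI: -21.90 ± 2.368 · 3.4253 = -21.90 ± 8.11 = (-30.01, -13.79)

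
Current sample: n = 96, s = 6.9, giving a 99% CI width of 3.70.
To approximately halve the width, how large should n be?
n ≈ 384

CI width ∝ 1/√n
To reduce width by factor 2, need √n to grow by 2 → need 2² = 4 times as many samples.

Current: n = 96, width = 3.70
New: n = 384, width ≈ 1.82

Width reduced by factor of 3.70/1.82 = 2.03.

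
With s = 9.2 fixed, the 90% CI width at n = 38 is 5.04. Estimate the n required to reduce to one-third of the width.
n ≈ 342

CI width ∝ 1/√n
To reduce width by factor 3, need √n to grow by 3 → need 3² = 9 times as many samples.

Current: n = 38, width = 5.04
New: n = 342, width ≈ 1.64

Width reduced by factor of 5.04/1.64 = 3.07.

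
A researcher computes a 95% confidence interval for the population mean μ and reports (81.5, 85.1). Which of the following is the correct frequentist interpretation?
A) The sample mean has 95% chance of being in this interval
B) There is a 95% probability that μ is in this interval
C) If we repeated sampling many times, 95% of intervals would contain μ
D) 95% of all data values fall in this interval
C

A) Wrong — x̄ is observed and sits in the interval by construction.
B) Wrong — μ is fixed; the randomness lives in the interval, not in μ.
C) Correct — this is the frequentist long-run coverage interpretation.
D) Wrong — a CI is about the parameter μ, not individual data values.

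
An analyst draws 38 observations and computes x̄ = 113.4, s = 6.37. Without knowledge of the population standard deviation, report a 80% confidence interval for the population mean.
(112.05, 114.75)

t-interval (σ unknown):
df = n - 1 = 37
t* = 1.305 for 80% confidence

Margin of error = t* · s/√n = 1.305 · 6.37/√38 = 1.35

CI: (112.05, 114.75)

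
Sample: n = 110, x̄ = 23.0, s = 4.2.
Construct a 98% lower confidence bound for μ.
μ ≥ 22.17

Lower bound (one-sided):
t* = 2.079 (one-sided for 98%)
Lower bound = x̄ - t* · s/√n = 23.0 - 2.079 · 4.2/√110 = 22.17

We are 98% confident that μ ≥ 22.17.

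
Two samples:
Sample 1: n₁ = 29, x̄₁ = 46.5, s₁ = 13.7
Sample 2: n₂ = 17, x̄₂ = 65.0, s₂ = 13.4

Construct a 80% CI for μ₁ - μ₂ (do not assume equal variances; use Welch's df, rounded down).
(-23.89, -13.11)

Difference: x̄₁ - x̄₂ = -18.50
SE = √(s₁²/n₁ + s₂²/n₂) = √(13.7²/29 + 13.4²/17) = 4.1273
df = 34.26 → 34 (Welch–Satterthwaite, rounded down)
t* = 1.307

CI: -18.50 ± 1.307 · 4.1273 = -18.50 ± 5.39 = (-23.89, -13.11)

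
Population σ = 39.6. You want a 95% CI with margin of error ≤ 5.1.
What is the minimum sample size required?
n ≥ 232

For margin E ≤ 5.1:
n ≥ (z* · σ / E)²
n ≥ (1.960 · 39.6 / 5.1)²
n ≥ 231.61

Minimum n = 232 (rounding up)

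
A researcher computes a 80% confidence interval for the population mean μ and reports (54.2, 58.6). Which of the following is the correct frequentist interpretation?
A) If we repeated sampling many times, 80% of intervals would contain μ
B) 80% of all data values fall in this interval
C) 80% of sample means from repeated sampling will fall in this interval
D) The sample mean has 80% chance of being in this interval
A

A) Correct — this is the frequentist long-run coverage interpretation.
B) Wrong — a CI is about the parameter μ, not individual data values.
C) Wrong — coverage applies to intervals containing μ, not to future x̄ values.
D) Wrong — x̄ is observed and sits in the interval by construction.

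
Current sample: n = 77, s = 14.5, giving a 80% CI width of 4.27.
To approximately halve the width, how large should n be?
n ≈ 308

CI width ∝ 1/√n
To reduce width by factor 2, need √n to grow by 2 → need 2² = 4 times as many samples.

Current: n = 77, width = 4.27
New: n = 308, width ≈ 2.12

Width reduced by factor of 4.27/2.12 = 2.01.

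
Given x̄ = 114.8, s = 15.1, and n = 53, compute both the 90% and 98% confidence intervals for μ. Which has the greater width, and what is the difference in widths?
98% CI is wider by 3.01

df = 52
90% CI: t* = 1.675, (111.33, 118.27), width = 2 · t* · s/√n = 6.95
98% CI: t* = 2.400, (109.82, 119.78), width = 2 · t* · s/√n = 9.96

The 98% CI is wider by 9.96 - 6.95 = 3.01.
Higher confidence requires a wider interval.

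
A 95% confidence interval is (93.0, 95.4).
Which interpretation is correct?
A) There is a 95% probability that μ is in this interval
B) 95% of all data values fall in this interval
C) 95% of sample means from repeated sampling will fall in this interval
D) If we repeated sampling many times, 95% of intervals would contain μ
D

A) Wrong — μ is fixed; the randomness lives in the interval, not in μ.
B) Wrong — a CI is about the parameter μ, not individual data values.
C) Wrong — coverage applies to intervals containing μ, not to future x̄ values.
D) Correct — this is the frequentist long-run coverage interpretation.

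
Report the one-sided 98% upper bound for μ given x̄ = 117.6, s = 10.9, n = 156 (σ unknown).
μ ≤ 119.41

Upper bound (one-sided):
t* = 2.071 (one-sided for 98%)
Upper bound = x̄ + t* · s/√n = 117.6 + 2.071 · 10.9/√156 = 119.41

We are 98% confident that μ ≤ 119.41.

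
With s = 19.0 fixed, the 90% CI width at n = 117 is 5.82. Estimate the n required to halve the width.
n ≈ 468

CI width ∝ 1/√n
To reduce width by factor 2, need √n to grow by 2 → need 2² = 4 times as many samples.

Current: n = 117, width = 5.82
New: n = 468, width ≈ 2.89

Width reduced by factor of 5.82/2.89 = 2.01.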